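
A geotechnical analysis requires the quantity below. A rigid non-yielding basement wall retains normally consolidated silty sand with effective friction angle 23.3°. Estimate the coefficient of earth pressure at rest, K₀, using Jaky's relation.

0.604

K₀ = 1 − sin φ' = 1 − sin 23.3° = 0.6045.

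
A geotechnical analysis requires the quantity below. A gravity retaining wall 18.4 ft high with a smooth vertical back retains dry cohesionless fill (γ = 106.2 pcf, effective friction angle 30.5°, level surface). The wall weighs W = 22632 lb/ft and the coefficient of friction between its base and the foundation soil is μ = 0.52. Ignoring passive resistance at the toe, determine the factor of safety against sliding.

K_a = tan²(45° − 30.5°/2) = 0.3267.
P_a = ½K_aγH² = 0.5×0.3267×106.2×18.4² = 5873 lb/ft, acting at H/3 = 6.133 ft above the base.
FS_sliding = μW / P_a = 0.52×22632 / 5873 = 2.004.

2.00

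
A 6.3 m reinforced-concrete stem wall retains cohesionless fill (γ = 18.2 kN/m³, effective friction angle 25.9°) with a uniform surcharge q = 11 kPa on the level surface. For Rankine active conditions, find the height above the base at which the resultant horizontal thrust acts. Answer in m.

2.27 m

K_a = 0.3920.
Triangular part P₁ = ½K_aγH² = 141.6 at H/3 = 2.100 m; rectangular part P₂ = K_a q H = 27.16 at H/2 = 3.150 m.
ȳ = (P₁·2.100 + P₂·3.150)/(P₁+P₂) = 2.269 m.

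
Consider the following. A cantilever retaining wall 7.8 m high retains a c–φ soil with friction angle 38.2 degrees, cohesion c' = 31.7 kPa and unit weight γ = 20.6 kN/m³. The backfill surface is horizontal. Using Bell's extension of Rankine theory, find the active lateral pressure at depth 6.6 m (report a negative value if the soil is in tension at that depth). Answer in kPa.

1.27 kPa

K_a = (1 − sin φ)/(1 + sin φ) = 0.2358.
σ_a = K_a γ z − 2c√K_a = 0.2358×20.6×6.6 − 2×31.7×0.4856 = 1.272 kPa.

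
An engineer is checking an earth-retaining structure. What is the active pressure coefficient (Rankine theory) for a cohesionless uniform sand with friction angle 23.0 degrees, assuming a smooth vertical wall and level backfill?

0.438

K_a = (1 − sin φ)/(1 + sin φ) = (1 − sin 23.0°)/(1 + sin 23.0°) = 0.4381.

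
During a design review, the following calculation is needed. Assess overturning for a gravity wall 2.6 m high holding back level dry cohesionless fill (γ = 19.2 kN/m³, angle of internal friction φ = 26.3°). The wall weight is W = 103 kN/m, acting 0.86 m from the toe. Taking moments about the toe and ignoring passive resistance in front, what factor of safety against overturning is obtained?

4.08

K_a = tan²(45° − 26.3°/2) = 0.3859.
P_a = ½K_aγH² = 0.5×0.3859×19.2×2.6² = 25.05 kN/m, acting at H/3 = 0.8667 m above the base.
Overturning moment M_o = P_a × H/3 = 25.05 × 0.8667 = 21.71.
Resisting moment M_r = W × 0.86 = 103 × 0.86 = 88.58.
FS_overturning = M_r/M_o = 88.58/21.71 = 4.081.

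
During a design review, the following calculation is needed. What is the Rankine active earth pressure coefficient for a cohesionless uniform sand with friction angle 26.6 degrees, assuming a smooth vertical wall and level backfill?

0.381

K_a = tan²(45° − φ/2) = tan²(31.70°) = 0.3814.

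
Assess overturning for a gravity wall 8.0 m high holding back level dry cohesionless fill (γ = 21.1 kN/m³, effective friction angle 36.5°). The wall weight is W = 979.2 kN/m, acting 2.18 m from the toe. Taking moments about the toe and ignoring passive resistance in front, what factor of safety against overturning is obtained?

4.67

K_a = tan²(45° − 36.5°/2) = 0.2541.
P_a = ½K_aγH² = 0.5×0.2541×21.1×8.0² = 171.5 kN/m, acting at H/3 = 2.667 m above the base.
Overturning moment M_o = P_a × H/3 = 171.5 × 2.667 = 457.4.
Resisting moment M_r = W × 2.18 = 979.2 × 2.18 = 2135.
FS_overturning = M_r/M_o = 2135/457.4 = 4.667.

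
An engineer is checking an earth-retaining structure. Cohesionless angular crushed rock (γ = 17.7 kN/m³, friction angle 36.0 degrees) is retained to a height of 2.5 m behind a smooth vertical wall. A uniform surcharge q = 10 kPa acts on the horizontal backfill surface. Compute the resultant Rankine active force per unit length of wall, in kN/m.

20.9 kN/m

K_a = tan²(45° − φ/2) = 0.2596.
Soil triangle: ½ K_a γ H² = 0.5×0.2596×17.7×2.5² = 14.36 kN/m.
Surcharge rectangle: K_a q H = 0.2596×10×2.5 = 6.490 kN/m.
Total = 14.36 + 6.490 = 20.85 kN/m.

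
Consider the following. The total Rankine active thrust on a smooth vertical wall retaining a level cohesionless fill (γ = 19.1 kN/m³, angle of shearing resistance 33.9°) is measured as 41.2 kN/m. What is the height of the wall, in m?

3.90 m

K_a = 0.2839. P_a = ½ K_a γ H² ⇒ H = √(2P_a/(K_a γ)).
H = √(2×41.2/(0.2839×19.1)) = 3.898 m.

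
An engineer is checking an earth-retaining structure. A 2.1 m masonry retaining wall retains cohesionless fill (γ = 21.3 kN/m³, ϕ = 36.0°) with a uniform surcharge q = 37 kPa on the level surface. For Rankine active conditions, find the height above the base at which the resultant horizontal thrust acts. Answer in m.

K_a = 0.2596.
Triangular part P₁ = ½K_aγH² = 12.19 at H/3 = 0.7000 m; rectangular part P₂ = K_a q H = 20.17 at H/2 = 1.050 m.
ȳ = (P₁·0.7000 + P₂·1.050)/(P₁+P₂) = 0.9181 m.

0.918 m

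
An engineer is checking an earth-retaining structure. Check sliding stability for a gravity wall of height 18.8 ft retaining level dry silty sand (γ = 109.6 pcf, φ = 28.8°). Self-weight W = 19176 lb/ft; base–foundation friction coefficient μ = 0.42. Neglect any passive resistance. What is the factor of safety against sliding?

1.19

K_a = tan²(45° − 28.8°/2) = 0.3498.
P_a = ½K_aγH² = 0.5×0.3498×109.6×18.8² = 6774 lb/ft, acting at H/3 = 6.267 ft above the base.
FS_sliding = μW / P_a = 0.42×19176 / 6774 = 1.189.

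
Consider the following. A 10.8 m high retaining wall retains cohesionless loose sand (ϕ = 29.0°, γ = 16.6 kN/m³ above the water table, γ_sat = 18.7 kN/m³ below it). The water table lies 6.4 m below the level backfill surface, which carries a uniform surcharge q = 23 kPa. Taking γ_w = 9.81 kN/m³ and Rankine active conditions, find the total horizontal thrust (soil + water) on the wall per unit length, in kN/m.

491 kN/m

K_a = tan²(45° − φ/2) = 0.3470.
γ' = 18.7 − 9.81 = 8.890 kN/m³. h₂ = H − d_w = 4.4 m.
σ'_h: at surface K_a·q = 7.980; at WT K_a(q+γd_w) = 44.84; at base K_a(q+γd_w+γ'h₂) = 58.42 kPa.
P₁ = ½(7.980+44.84)×6.4 = 169.0; P₂ = ½(44.84+58.42)×4.4 = 227.2; P_w = ½γ_w h₂² = 94.96.
Total = 169.0+227.2+94.96 = 491.2 kN/m.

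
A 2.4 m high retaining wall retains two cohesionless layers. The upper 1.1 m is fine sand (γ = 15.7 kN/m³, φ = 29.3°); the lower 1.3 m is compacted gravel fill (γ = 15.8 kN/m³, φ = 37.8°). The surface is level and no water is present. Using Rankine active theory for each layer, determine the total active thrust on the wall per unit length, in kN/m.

K_a1 = tan²(45°−29.3°/2) = 0.3428; K_a2 = tan²(45°−37.8°/2) = 0.2400.
Layer 1: σ at base = K_a1 γ₁ h₁ = 5.921 kPa; P₁ = ½×5.921×1.1 = 3.256.
Layer 2: σ_v at top = γ₁h₁ = 17.27; σ_h top = K_a2×17.27 = 4.145; σ_h base = K_a2×(17.27+15.8×1.3) = 9.074.
P₂ = ½(4.145+9.074)×1.3 = 8.592. Total P_a = 3.256+8.592 = 11.85 kN/m.

11.8 kN/m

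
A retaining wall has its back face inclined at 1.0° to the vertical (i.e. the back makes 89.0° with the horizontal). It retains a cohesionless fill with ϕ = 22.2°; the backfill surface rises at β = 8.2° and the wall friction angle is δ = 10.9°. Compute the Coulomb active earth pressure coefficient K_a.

K_a = sin²(α+φ) / [sin²α · sin(α−δ) · (1 + √{sin(φ+δ)sin(φ−β) / (sin(α−δ)sin(α+β))})²].
With α = 89.0°, φ = 22.2°, δ = 10.9°, β = 8.2°: K_a = 0.4742.

0.474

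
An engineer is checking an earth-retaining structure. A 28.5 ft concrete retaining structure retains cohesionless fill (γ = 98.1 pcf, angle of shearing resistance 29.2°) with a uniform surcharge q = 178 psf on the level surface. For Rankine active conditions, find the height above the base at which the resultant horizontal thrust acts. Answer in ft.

10.0 ft

K_a = 0.3442.
Triangular part P₁ = ½K_aγH² = 13710 at H/3 = 9.500 ft; rectangular part P₂ = K_a q H = 1746 at H/2 = 14.25 ft.
ȳ = (P₁·9.500 + P₂·14.25)/(P₁+P₂) = 10.04 ft.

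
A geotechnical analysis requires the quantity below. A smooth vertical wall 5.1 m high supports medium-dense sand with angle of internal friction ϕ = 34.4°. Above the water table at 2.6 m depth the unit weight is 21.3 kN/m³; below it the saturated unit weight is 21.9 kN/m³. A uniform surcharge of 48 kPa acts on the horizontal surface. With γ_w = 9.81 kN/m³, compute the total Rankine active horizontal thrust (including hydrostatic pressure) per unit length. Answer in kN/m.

K_a = tan²(45° − φ/2) = 0.2780.
γ' = 21.9 − 9.81 = 12.09 kN/m³. h₂ = H − d_w = 2.5 m.
σ'_h: at surface K_a·q = 13.34; at WT K_a(q+γd_w) = 28.74; at base K_a(q+γd_w+γ'h₂) = 37.14 kPa.
P₁ = ½(13.34+28.74)×2.6 = 54.71; P₂ = ½(28.74+37.14)×2.5 = 82.35; P_w = ½γ_w h₂² = 30.66.
Total = 54.71+82.35+30.66 = 167.7 kN/m.

168 kN/m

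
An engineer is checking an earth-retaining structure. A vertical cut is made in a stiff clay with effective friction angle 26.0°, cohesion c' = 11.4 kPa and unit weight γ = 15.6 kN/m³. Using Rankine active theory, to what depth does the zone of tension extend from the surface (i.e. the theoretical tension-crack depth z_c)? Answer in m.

K_a = tan²(45° − 26.0°/2) = 0.3905; √K_a = 0.6249.
The active pressure is zero where K_a γ z = 2c√K_a, so z_c = 2c/(γ√K_a) = 2×11.4/(15.6×0.6249) = 2.339 m.

2.34 m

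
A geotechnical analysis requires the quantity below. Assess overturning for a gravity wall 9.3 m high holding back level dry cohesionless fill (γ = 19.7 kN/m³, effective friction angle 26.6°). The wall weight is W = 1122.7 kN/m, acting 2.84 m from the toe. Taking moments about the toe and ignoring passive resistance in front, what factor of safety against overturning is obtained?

K_a = tan²(45° − 26.6°/2) = 0.3814.
P_a = ½K_aγH² = 0.5×0.3814×19.7×9.3² = 325.0 kN/m, acting at H/3 = 3.100 m above the base.
Overturning moment M_o = P_a × H/3 = 325.0 × 3.100 = 1007.
Resisting moment M_r = W × 2.84 = 1122.7 × 2.84 = 3188.
FS_overturning = M_r/M_o = 3188/1007 = 3.165.

3.17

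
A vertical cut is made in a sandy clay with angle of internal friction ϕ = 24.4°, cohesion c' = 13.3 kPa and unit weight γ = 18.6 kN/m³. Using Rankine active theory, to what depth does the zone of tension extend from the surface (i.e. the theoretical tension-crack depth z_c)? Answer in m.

2.22 m

K_a = tan²(45° − 24.4°/2) = 0.4153; √K_a = 0.6445.
The active pressure is zero where K_a γ z = 2c√K_a, so z_c = 2c/(γ√K_a) = 2×13.3/(18.6×0.6445) = 2.219 m.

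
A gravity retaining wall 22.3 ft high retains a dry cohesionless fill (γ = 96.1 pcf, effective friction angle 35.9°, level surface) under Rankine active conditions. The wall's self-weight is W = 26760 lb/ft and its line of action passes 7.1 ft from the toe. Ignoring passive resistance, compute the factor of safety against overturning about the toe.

K_a = tan²(45° − 35.9°/2) = 0.2607.
P_a = ½K_aγH² = 0.5×0.2607×96.1×22.3² = 6230 lb/ft, acting at H/3 = 7.433 ft above the base.
Overturning moment M_o = P_a × H/3 = 6230 × 7.433 = 46310.
Resisting moment M_r = W × 7.1 = 26760 × 7.1 = 190000.
FS_overturning = M_r/M_o = 190000/46310 = 4.103.

4.10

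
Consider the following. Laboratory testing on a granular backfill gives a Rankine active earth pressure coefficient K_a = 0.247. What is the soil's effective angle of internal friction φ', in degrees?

K_a = tan²(45° − φ/2) ⇒ 45° − φ/2 = arctan(√0.247) = 26.43°.
φ = 2(45° − 26.43°) = 37.15°.

37.1°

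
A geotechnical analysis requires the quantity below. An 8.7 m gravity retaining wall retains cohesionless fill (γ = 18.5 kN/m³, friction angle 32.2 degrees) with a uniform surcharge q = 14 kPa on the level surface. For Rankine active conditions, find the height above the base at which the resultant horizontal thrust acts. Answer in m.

3.11 m

K_a = 0.3047.
Triangular part P₁ = ½K_aγH² = 213.4 at H/3 = 2.900 m; rectangular part P₂ = K_a q H = 37.12 at H/2 = 4.350 m.
ȳ = (P₁·2.900 + P₂·4.350)/(P₁+P₂) = 3.115 m.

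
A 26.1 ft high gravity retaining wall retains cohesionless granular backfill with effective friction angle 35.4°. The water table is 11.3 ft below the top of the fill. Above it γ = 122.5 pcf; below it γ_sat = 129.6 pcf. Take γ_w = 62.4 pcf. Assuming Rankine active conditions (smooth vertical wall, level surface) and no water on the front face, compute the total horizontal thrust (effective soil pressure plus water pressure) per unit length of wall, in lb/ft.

K_a = tan²(45° − φ/2) = 0.2664.
γ' = 129.6 − 62.4 = 67.20 pcf. Depth below WT = 14.8 ft.
σ'_h at WT = K_a γ d_w = 368.8 psf; at base = 368.8 + K_a γ' × 14.8 = 633.7 psf.
P₁ (0–11.3 ft) = ½×368.8×11.3 = 2084. P₂ (11.3–26.1 ft) = ½(368.8+633.7)×14.8 = 7418.
P_w = ½ γ_w h₂² = 0.5×62.4×14.8² = 6834. Total = 2084+7418+6834 = 16340 lb/ft.

16300 lb/ft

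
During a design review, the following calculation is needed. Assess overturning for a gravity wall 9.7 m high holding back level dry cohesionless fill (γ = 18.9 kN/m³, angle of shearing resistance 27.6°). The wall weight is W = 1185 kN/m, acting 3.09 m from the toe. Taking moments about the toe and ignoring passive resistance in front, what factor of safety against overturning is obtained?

K_a = tan²(45° − 27.6°/2) = 0.3668.
P_a = ½K_aγH² = 0.5×0.3668×18.9×9.7² = 326.1 kN/m, acting at H/3 = 3.233 m above the base.
Overturning moment M_o = P_a × H/3 = 326.1 × 3.233 = 1054.
Resisting moment M_r = W × 3.09 = 1185 × 3.09 = 3662.
FS_overturning = M_r/M_o = 3662/1054 = 3.473.

3.47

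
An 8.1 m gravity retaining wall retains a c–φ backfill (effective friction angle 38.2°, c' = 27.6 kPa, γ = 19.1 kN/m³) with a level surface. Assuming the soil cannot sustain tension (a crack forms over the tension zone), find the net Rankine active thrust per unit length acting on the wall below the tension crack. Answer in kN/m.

10.4 kN/m

K_a = 0.2358; √K_a = 0.4856.
Tension-crack depth z_c = 2c/(γ√K_a) = 2×27.6/(19.1×0.4856) = 5.952 m.
σ_a at base = K_a γ H − 2c√K_a = 0.2358×19.1×8.1 − 2×27.6×0.4856 = 9.674 kPa.
P_a = ½ × 9.674 × (H − z_c) = 0.5×9.674×2.148 = 10.39 kN/m.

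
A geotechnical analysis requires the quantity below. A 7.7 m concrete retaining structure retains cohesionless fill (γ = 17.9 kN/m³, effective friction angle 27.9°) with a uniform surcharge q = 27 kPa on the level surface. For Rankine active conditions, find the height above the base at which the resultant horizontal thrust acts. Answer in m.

2.93 m

K_a = 0.3625.
Triangular part P₁ = ½K_aγH² = 192.3 at H/3 = 2.567 m; rectangular part P₂ = K_a q H = 75.36 at H/2 = 3.850 m.
ȳ = (P₁·2.567 + P₂·3.850)/(P₁+P₂) = 2.928 m.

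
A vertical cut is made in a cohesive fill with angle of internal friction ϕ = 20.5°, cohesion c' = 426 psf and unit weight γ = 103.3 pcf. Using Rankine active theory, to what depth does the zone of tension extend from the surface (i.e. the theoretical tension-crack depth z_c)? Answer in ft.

11.9 ft

K_a = tan²(45° − 20.5°/2) = 0.4813; √K_a = 0.6937.
The active pressure is zero where K_a γ z = 2c√K_a, so z_c = 2c/(γ√K_a) = 2×426/(103.3×0.6937) = 11.89 ft.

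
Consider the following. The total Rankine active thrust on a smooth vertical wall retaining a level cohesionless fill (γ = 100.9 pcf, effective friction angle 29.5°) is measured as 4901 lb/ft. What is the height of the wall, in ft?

K_a = 0.3401. P_a = ½ K_a γ H² ⇒ H = √(2P_a/(K_a γ)).
H = √(2×4901/(0.3401×100.9)) = 16.90 ft.

16.9 ft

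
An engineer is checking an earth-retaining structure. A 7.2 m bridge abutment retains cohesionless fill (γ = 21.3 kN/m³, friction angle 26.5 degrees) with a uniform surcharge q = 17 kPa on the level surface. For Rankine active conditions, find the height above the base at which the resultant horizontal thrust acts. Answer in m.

K_a = 0.3829.
Triangular part P₁ = ½K_aγH² = 211.4 at H/3 = 2.400 m; rectangular part P₂ = K_a q H = 46.87 at H/2 = 3.600 m.
ȳ = (P₁·2.400 + P₂·3.600)/(P₁+P₂) = 2.618 m.

2.62 m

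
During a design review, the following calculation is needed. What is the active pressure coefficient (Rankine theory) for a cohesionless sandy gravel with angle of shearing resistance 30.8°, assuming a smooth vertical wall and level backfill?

0.323

K_a = tan²(45° − φ/2) = tan²(29.60°) = 0.3227.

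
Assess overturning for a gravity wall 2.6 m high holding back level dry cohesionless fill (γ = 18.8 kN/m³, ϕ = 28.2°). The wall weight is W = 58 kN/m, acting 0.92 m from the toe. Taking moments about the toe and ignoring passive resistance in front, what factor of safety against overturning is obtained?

2.71

K_a = tan²(45° − 28.2°/2) = 0.3582.
P_a = ½K_aγH² = 0.5×0.3582×18.8×2.6² = 22.76 kN/m, acting at H/3 = 0.8667 m above the base.
Overturning moment M_o = P_a × H/3 = 22.76 × 0.8667 = 19.73.
Resisting moment M_r = W × 0.92 = 58 × 0.92 = 53.36.
FS_overturning = M_r/M_o = 53.36/19.73 = 2.705.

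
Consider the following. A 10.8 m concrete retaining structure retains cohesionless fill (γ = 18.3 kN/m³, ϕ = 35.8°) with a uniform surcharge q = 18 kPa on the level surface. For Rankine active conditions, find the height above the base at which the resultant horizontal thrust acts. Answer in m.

3.88 m

K_a = 0.2619.
Triangular part P₁ = ½K_aγH² = 279.5 at H/3 = 3.600 m; rectangular part P₂ = K_a q H = 50.91 at H/2 = 5.400 m.
ȳ = (P₁·3.600 + P₂·5.400)/(P₁+P₂) = 3.877 m.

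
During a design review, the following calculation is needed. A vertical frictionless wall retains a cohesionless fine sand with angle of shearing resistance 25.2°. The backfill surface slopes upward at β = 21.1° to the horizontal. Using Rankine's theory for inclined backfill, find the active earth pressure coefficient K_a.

0.567

K_a = cos β · (cos β − √(cos²β − cos²φ)) / (cos β + √(cos²β − cos²φ)).
cos β = 0.9330, cos φ = 0.9048, √(cos²β − cos²φ) = 0.2274.
K_a = 0.9330 × (0.9330 − 0.2274)/(0.9330 + 0.2274) = 0.5673.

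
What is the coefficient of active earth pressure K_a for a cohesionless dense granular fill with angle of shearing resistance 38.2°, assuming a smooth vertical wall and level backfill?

0.236

K_a = (1 − sin φ)/(1 + sin φ) = (1 − sin 38.2°)/(1 + sin 38.2°) = 0.2358.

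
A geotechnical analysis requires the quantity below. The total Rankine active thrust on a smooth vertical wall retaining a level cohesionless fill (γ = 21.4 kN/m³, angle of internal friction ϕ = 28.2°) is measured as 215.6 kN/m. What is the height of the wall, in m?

K_a = 0.3582. P_a = ½ K_a γ H² ⇒ H = √(2P_a/(K_a γ)).
H = √(2×215.6/(0.3582×21.4)) = 7.500 m.

7.50 m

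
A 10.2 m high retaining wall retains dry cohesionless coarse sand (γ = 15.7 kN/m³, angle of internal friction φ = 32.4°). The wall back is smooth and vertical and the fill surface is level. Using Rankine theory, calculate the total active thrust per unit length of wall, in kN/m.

K_a = tan²(45° − φ/2) = 0.3022.
P_a = ½ K_a γ H² = 0.5 × 0.3022 × 15.7 × 10.2² = 246.8 kN/m.

247 kN/m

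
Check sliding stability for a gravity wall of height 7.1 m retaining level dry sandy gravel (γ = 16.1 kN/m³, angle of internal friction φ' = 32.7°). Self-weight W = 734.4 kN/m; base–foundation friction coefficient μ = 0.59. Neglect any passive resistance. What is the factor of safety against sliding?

K_a = tan²(45° − 32.7°/2) = 0.2985.
P_a = ½K_aγH² = 0.5×0.2985×16.1×7.1² = 121.1 kN/m, acting at H/3 = 2.367 m above the base.
FS_sliding = μW / P_a = 0.59×734.4 / 121.1 = 3.577.

3.58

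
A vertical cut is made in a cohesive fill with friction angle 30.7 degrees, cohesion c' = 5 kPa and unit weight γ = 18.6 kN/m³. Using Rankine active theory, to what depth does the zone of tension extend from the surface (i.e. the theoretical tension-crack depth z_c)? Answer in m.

0.944 m

K_a = tan²(45° − 30.7°/2) = 0.3240; √K_a = 0.5692.
The active pressure is zero where K_a γ z = 2c√K_a, so z_c = 2c/(γ√K_a) = 2×5/(18.6×0.5692) = 0.9445 m.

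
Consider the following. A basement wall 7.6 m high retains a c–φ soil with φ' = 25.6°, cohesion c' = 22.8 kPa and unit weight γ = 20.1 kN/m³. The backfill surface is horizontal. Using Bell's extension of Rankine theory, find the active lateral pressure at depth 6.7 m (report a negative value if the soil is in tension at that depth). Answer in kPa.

K_a = (1 − sin φ)/(1 + sin φ) = 0.3966.
σ_a = K_a γ z − 2c√K_a = 0.3966×20.1×6.7 − 2×22.8×0.6297 = 24.69 kPa.

24.7 kPa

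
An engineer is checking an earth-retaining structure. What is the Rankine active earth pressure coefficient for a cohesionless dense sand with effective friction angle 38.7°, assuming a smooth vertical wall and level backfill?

K_a = (1 − sin φ)/(1 + sin φ) = (1 − sin 38.7°)/(1 + sin 38.7°) = 0.2306.

0.231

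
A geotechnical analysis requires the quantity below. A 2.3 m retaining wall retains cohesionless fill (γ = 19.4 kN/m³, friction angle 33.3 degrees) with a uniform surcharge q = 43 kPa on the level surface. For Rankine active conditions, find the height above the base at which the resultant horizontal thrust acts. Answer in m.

K_a = 0.2911.
Triangular part P₁ = ½K_aγH² = 14.94 at H/3 = 0.7667 m; rectangular part P₂ = K_a q H = 28.79 at H/2 = 1.150 m.
ȳ = (P₁·0.7667 + P₂·1.150)/(P₁+P₂) = 1.019 m.

1.02 m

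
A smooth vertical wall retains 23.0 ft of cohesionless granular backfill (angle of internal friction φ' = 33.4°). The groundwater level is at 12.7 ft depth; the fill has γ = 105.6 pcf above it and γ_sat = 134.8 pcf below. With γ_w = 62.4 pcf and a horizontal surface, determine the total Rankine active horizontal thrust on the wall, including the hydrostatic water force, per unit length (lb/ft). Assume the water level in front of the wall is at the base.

10900 lb/ft

K_a = tan²(45° − φ/2) = 0.2899.
γ' = 134.8 − 62.4 = 72.40 pcf. Depth below WT = 10.3 ft.
σ'_h at WT = K_a γ d_w = 388.8 psf; at base = 388.8 + K_a γ' × 10.3 = 605.0 psf.
P₁ (0–12.7 ft) = ½×388.8×12.7 = 2469. P₂ (12.7–23.0 ft) = ½(388.8+605.0)×10.3 = 5118.
P_w = ½ γ_w h₂² = 0.5×62.4×10.3² = 3310. Total = 2469+5118+3310 = 10900 lb/ft.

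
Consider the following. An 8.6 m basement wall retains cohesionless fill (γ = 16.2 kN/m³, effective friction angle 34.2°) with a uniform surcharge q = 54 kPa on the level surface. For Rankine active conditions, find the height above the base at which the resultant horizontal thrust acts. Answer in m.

K_a = 0.2803.
Triangular part P₁ = ½K_aγH² = 167.9 at H/3 = 2.867 m; rectangular part P₂ = K_a q H = 130.2 at H/2 = 4.300 m.
ȳ = (P₁·2.867 + P₂·4.300)/(P₁+P₂) = 3.493 m.

3.49 m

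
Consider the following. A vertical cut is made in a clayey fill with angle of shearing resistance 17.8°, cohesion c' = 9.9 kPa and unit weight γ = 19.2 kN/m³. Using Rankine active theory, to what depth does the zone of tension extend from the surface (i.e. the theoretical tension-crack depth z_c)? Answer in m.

1.41 m

K_a = tan²(45° − 17.8°/2) = 0.5318; √K_a = 0.7292.
The active pressure is zero where K_a γ z = 2c√K_a, so z_c = 2c/(γ√K_a) = 2×9.9/(19.2×0.7292) = 1.414 m.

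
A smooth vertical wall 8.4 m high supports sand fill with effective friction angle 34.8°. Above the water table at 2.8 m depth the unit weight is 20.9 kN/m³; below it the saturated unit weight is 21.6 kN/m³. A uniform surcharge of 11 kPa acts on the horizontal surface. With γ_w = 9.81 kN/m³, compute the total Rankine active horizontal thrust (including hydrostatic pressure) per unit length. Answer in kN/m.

K_a = tan²(45° − φ/2) = 0.2733.
γ' = 21.6 − 9.81 = 11.79 kN/m³. h₂ = H − d_w = 5.6 m.
σ'_h: at surface K_a·q = 3.006; at WT K_a(q+γd_w) = 19.00; at base K_a(q+γd_w+γ'h₂) = 37.05 kPa.
P₁ = ½(3.006+19.00)×2.8 = 30.81; P₂ = ½(19.00+37.05)×5.6 = 156.9; P_w = ½γ_w h₂² = 153.8.
Total = 30.81+156.9+153.8 = 341.6 kN/m.

342 kN/m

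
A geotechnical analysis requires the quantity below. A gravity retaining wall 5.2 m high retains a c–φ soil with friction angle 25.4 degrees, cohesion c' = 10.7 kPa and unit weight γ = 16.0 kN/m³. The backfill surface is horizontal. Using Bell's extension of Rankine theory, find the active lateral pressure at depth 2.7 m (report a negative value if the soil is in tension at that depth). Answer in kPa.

3.74 kPa

K_a = (1 − sin φ)/(1 + sin φ) = 0.3996.
σ_a = K_a γ z − 2c√K_a = 0.3996×16.0×2.7 − 2×10.7×0.6322 = 3.736 kPa.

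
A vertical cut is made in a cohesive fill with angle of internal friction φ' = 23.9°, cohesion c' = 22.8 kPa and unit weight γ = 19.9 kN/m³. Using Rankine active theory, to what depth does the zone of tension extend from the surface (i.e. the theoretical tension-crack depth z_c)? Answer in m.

3.52 m

K_a = tan²(45° − 23.9°/2) = 0.4233; √K_a = 0.6506.
The active pressure is zero where K_a γ z = 2c√K_a, so z_c = 2c/(γ√K_a) = 2×22.8/(19.9×0.6506) = 3.522 m.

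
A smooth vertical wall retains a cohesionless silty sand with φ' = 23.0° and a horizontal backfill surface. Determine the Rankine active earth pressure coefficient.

K_a = tan²(45° − φ/2) = tan²(33.50°) = 0.4381.

0.438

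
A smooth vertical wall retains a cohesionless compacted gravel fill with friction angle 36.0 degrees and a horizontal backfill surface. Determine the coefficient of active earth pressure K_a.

0.260

K_a = tan²(45° − φ/2) = tan²(27.00°) = 0.2596.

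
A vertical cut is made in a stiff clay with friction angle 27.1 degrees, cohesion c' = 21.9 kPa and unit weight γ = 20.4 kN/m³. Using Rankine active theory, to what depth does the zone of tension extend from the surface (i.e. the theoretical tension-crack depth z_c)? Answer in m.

3.51 m

K_a = tan²(45° − 27.1°/2) = 0.3741; √K_a = 0.6116.
The active pressure is zero where K_a γ z = 2c√K_a, so z_c = 2c/(γ√K_a) = 2×21.9/(20.4×0.6116) = 3.511 m.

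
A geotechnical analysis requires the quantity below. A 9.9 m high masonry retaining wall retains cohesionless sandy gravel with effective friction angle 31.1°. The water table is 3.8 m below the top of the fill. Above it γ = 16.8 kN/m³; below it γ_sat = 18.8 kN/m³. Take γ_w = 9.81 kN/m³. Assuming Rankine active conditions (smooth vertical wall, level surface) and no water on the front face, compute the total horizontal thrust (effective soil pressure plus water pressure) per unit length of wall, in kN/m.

399 kN/m

K_a = tan²(45° − φ/2) = 0.3188.
γ' = 18.8 − 9.81 = 8.990 kN/m³. Depth below WT = 6.1 m.
σ'_h at WT = K_a γ d_w = 20.35 kPa; at base = 20.35 + K_a γ' × 6.1 = 37.83 kPa.
P₁ (0–3.8 m) = ½×20.35×3.8 = 38.67. P₂ (3.8–9.9 m) = ½(20.35+37.83)×6.1 = 177.5.
P_w = ½ γ_w h₂² = 0.5×9.81×6.1² = 182.5. Total = 38.67+177.5+182.5 = 398.7 kN/m.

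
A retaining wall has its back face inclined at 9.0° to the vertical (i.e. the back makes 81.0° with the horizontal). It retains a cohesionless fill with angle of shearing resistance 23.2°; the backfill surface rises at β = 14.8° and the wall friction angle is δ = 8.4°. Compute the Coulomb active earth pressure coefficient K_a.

0.612

K_a = sin²(α+φ) / [sin²α · sin(α−δ) · (1 + √{sin(φ+δ)sin(φ−β) / (sin(α−δ)sin(α+β))})²].
With α = 81.0°, φ = 23.2°, δ = 8.4°, β = 14.8°: K_a = 0.6124.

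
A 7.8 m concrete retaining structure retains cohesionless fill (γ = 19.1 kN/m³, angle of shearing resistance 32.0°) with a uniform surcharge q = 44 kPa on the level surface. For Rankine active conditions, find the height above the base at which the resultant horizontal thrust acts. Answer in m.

3.08 m

K_a = 0.3073.
Triangular part P₁ = ½K_aγH² = 178.5 at H/3 = 2.600 m; rectangular part P₂ = K_a q H = 105.5 at H/2 = 3.900 m.
ȳ = (P₁·2.600 + P₂·3.900)/(P₁+P₂) = 3.083 m.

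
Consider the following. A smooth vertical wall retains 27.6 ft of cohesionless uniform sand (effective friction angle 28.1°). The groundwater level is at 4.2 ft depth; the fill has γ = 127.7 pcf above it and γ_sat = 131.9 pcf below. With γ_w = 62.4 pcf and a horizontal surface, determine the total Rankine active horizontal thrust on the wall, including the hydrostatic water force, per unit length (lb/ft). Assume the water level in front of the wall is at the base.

28800 lb/ft

K_a = tan²(45° − φ/2) = 0.3596.
γ' = 131.9 − 62.4 = 69.50 pcf. Depth below WT = 23.4 ft.
σ'_h at WT = K_a γ d_w = 192.9 psf; at base = 192.9 + K_a γ' × 23.4 = 777.7 psf.
P₁ (0–4.2 ft) = ½×192.9×4.2 = 405.0. P₂ (4.2–27.6 ft) = ½(192.9+777.7)×23.4 = 11360.
P_w = ½ γ_w h₂² = 0.5×62.4×23.4² = 17080. Total = 405.0+11360+17080 = 28840 lb/ft.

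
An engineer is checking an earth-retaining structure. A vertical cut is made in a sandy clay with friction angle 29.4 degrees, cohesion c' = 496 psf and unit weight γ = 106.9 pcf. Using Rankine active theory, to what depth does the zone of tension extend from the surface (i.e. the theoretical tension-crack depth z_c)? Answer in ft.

15.9 ft

K_a = tan²(45° − 29.4°/2) = 0.3415; √K_a = 0.5844.
The active pressure is zero where K_a γ z = 2c√K_a, so z_c = 2c/(γ√K_a) = 2×496/(106.9×0.5844) = 15.88 ft.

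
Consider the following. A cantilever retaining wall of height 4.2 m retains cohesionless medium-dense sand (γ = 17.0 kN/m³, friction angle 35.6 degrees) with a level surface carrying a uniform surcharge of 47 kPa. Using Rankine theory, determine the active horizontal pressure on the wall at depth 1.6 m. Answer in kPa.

19.6 kPa

K_a = (1 − sin φ)/(1 + sin φ) = 0.2641.
σ_v = γz + q = 17.0 × 1.6 + 47 = 74.20 kPa.
σ_h = K_a σ_v = 0.2641 × 74.20 = 19.60 kPa.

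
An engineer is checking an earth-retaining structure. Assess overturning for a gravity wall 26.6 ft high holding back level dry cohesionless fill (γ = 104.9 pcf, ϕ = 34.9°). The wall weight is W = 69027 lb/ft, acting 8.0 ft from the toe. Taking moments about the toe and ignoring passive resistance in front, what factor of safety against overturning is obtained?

6.17

K_a = tan²(45° − 34.9°/2) = 0.2721.
P_a = ½K_aγH² = 0.5×0.2721×104.9×26.6² = 10100 lb/ft, acting at H/3 = 8.867 ft above the base.
Overturning moment M_o = P_a × H/3 = 10100 × 8.867 = 89550.
Resisting moment M_r = W × 8.0 = 69027 × 8.0 = 552200.
FS_overturning = M_r/M_o = 552200/89550 = 6.166.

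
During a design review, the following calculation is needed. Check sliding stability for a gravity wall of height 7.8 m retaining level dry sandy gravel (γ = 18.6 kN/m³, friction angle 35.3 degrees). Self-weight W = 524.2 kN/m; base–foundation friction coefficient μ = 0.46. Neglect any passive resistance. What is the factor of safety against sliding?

1.59

K_a = tan²(45° − 35.3°/2) = 0.2675.
P_a = ½K_aγH² = 0.5×0.2675×18.6×7.8² = 151.4 kN/m, acting at H/3 = 2.600 m above the base.
FS_sliding = μW / P_a = 0.46×524.2 / 151.4 = 1.593.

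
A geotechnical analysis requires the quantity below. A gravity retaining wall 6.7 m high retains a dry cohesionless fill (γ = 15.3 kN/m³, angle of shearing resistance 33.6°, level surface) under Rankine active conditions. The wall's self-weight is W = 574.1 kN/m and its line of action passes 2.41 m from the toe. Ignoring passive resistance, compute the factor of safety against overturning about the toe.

K_a = tan²(45° − 33.6°/2) = 0.2875.
P_a = ½K_aγH² = 0.5×0.2875×15.3×6.7² = 98.73 kN/m, acting at H/3 = 2.233 m above the base.
Overturning moment M_o = P_a × H/3 = 98.73 × 2.233 = 220.5.
Resisting moment M_r = W × 2.41 = 574.1 × 2.41 = 1384.
FS_overturning = M_r/M_o = 1384/220.5 = 6.275.

6.27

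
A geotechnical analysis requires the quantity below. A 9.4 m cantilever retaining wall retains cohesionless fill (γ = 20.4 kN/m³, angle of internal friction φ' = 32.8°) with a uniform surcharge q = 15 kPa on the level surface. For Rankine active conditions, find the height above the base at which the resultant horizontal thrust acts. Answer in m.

K_a = 0.2973.
Triangular part P₁ = ½K_aγH² = 267.9 at H/3 = 3.133 m; rectangular part P₂ = K_a q H = 41.91 at H/2 = 4.700 m.
ȳ = (P₁·3.133 + P₂·4.700)/(P₁+P₂) = 3.345 m.

3.35 m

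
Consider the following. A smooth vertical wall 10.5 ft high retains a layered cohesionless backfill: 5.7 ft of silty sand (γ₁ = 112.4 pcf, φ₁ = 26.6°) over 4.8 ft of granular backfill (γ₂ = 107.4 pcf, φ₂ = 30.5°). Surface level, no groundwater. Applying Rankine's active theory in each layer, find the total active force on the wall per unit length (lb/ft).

2110 lb/ft

K_a1 = tan²(45°−26.6°/2) = 0.3814; K_a2 = tan²(45°−30.5°/2) = 0.3267.
Layer 1: σ at base = K_a1 γ₁ h₁ = 244.4 psf; P₁ = ½×244.4×5.7 = 696.5.
Layer 2: σ_v at top = γ₁h₁ = 640.7; σ_h top = K_a2×640.7 = 209.3; σ_h base = K_a2×(640.7+107.4×4.8) = 377.7.
P₂ = ½(209.3+377.7)×4.8 = 1409. Total P_a = 696.5+1409 = 2105 lb/ft.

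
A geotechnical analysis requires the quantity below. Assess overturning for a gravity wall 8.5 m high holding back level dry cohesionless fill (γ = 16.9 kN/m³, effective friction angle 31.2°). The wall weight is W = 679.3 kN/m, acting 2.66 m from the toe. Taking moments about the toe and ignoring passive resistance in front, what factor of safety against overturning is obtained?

K_a = tan²(45° − 31.2°/2) = 0.3175.
P_a = ½K_aγH² = 0.5×0.3175×16.9×8.5² = 193.8 kN/m, acting at H/3 = 2.833 m above the base.
Overturning moment M_o = P_a × H/3 = 193.8 × 2.833 = 549.2.
Resisting moment M_r = W × 2.66 = 679.3 × 2.66 = 1807.
FS_overturning = M_r/M_o = 1807/549.2 = 3.290.

3.29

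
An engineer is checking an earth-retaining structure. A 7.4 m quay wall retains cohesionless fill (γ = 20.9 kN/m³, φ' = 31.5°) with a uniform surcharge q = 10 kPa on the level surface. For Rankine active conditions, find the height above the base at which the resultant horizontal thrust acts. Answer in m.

2.61 m

K_a = 0.3136.
Triangular part P₁ = ½K_aγH² = 179.5 at H/3 = 2.467 m; rectangular part P₂ = K_a q H = 23.21 at H/2 = 3.700 m.
ȳ = (P₁·2.467 + P₂·3.700)/(P₁+P₂) = 2.608 m.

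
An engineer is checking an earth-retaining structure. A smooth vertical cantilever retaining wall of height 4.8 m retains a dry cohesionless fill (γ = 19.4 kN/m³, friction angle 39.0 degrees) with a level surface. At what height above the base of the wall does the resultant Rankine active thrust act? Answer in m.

1.60 m

K_a = 0.2275.
The pressure distribution is triangular, so the resultant acts at H/3 above the base = 4.8/3 = 1.600 m.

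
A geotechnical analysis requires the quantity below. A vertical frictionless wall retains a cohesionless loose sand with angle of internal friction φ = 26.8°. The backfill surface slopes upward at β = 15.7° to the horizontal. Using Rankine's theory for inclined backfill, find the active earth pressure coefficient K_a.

K_a = cos β · (cos β − √(cos²β − cos²φ)) / (cos β + √(cos²β − cos²φ)).
cos β = 0.9627, cos φ = 0.8926, √(cos²β − cos²φ) = 0.3606.
K_a = 0.9627 × (0.9627 − 0.3606)/(0.9627 + 0.3606) = 0.4380.

0.438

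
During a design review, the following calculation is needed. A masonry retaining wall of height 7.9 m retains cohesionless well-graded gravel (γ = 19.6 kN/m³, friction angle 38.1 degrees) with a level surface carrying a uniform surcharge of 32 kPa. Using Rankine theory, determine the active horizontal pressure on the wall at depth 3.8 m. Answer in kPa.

K_a = (1 − sin φ)/(1 + sin φ) = 0.2368.
σ_v = γz + q = 19.6 × 3.8 + 32 = 106.5 kPa.
σ_h = K_a σ_v = 0.2368 × 106.5 = 25.22 kPa.

25.2 kPa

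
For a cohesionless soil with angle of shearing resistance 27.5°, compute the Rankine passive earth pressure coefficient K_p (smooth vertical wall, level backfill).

2.72

K_p = (1 + sin φ)/(1 − sin φ) = tan²(45° + 27.5°/2) = 2.716.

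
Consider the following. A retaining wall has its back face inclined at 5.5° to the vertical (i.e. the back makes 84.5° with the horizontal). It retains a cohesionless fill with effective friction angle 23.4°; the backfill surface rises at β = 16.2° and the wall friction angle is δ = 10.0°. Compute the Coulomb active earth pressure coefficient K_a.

0.588

K_a = sin²(α+φ) / [sin²α · sin(α−δ) · (1 + √{sin(φ+δ)sin(φ−β) / (sin(α−δ)sin(α+β))})²].
With α = 84.5°, φ = 23.4°, δ = 10.0°, β = 16.2°: K_a = 0.5881.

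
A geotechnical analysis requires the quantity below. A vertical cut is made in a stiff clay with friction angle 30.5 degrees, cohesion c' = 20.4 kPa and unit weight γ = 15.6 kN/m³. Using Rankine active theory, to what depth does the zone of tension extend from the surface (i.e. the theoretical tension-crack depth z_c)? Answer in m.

4.58 m

K_a = tan²(45° − 30.5°/2) = 0.3267; √K_a = 0.5715.
The active pressure is zero where K_a γ z = 2c√K_a, so z_c = 2c/(γ√K_a) = 2×20.4/(15.6×0.5715) = 4.576 m.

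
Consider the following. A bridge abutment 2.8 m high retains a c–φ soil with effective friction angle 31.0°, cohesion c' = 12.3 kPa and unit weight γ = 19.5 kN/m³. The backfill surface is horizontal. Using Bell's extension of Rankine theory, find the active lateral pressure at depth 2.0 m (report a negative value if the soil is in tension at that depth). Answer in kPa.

K_a = (1 − sin φ)/(1 + sin φ) = 0.3201.
σ_a = K_a γ z − 2c√K_a = 0.3201×19.5×2.0 − 2×12.3×0.5658 = -1.434 kPa.

-1.43 kPa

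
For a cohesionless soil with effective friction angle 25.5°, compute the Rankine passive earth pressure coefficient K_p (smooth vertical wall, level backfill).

K_p = (1 + sin φ)/(1 − sin φ) = tan²(45° + 25.5°/2) = 2.512.

2.51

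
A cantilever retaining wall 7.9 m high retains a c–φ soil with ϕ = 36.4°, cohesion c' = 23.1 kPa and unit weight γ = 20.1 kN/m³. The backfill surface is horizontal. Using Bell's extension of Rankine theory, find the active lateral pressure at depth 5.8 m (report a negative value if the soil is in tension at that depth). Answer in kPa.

K_a = (1 − sin φ)/(1 + sin φ) = 0.2552.
σ_a = K_a γ z − 2c√K_a = 0.2552×20.1×5.8 − 2×23.1×0.5051 = 6.410 kPa.

6.41 kPa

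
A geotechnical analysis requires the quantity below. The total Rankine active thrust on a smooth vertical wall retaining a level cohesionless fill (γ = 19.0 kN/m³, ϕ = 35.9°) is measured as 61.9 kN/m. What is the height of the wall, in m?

5.00 m

K_a = 0.2607. P_a = ½ K_a γ H² ⇒ H = √(2P_a/(K_a γ)).
H = √(2×61.9/(0.2607×19.0)) = 4.999 m.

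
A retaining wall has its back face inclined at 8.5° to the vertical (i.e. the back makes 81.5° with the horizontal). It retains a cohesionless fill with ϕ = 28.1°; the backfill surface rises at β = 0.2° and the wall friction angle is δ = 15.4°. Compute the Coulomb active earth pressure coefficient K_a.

K_a = sin²(α+φ) / [sin²α · sin(α−δ) · (1 + √{sin(φ+δ)sin(φ−β) / (sin(α−δ)sin(α+β))})²].
With α = 81.5°, φ = 28.1°, δ = 15.4°, β = 0.2°: K_a = 0.3893.

0.389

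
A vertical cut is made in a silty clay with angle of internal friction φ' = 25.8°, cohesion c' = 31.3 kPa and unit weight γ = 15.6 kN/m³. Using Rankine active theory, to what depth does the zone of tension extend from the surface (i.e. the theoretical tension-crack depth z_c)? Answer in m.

6.40 m

K_a = tan²(45° − 25.8°/2) = 0.3935; √K_a = 0.6273.
The active pressure is zero where K_a γ z = 2c√K_a, so z_c = 2c/(γ√K_a) = 2×31.3/(15.6×0.6273) = 6.397 m.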